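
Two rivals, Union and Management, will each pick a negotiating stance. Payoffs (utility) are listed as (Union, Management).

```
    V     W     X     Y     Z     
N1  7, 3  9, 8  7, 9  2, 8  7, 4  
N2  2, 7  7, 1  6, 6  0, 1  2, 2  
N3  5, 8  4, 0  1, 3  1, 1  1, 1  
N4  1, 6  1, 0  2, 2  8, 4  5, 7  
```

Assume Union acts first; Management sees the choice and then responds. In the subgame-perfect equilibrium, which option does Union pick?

N1

Work backward from Management's decision.
- N1 → Management plays X (best of 3, 8, 9, 8, 4); Union gets 7.
- N2 → Management plays V (best of 7, 1, 6, 1, 2); Union gets 2.
- N3 → Management plays V (best of 8, 0, 3, 1, 1); Union gets 5.
- N4 → Management plays Z (best of 6, 0, 2, 4, 7); Union gets 5.
Among 7, 2, 5, 5, the best is 7 at N1. Subgame-perfect outcome: (N1, X) with payoffs (7, 9).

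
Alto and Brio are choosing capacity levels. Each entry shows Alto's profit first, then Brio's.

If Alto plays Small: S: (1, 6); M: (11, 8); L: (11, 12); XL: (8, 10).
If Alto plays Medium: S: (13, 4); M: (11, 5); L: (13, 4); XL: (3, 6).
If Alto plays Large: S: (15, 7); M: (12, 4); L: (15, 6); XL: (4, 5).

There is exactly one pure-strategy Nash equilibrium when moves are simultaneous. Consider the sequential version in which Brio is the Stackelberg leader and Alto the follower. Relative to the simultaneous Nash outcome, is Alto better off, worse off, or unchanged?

worse off

Alto best-responds to each possible Brio move:
- S: Alto compares 1, 13, 15 and picks Large; Brio would get 7.
- M: Alto compares 11, 11, 12 and picks Large; Brio would get 4.
- L: Alto compares 11, 13, 15 and picks Large; Brio would get 6.
- XL: Alto compares 8, 3, 4 and picks Small; Brio would get 10.
Brio's induced payoffs are 7, 4, 6, 10, so Brio commits to XL. Subgame-perfect outcome: (Small, XL) with payoffs (8, 10).
Now find the simultaneous Nash equilibrium.
Alto's best replies: S→Large; M→Large; L→Large; XL→Small.
Brio's best replies: Small→L; Medium→XL; Large→S.
Only (Large, S) has each player best-responding; Nash payoffs (15, 7).
Alto earns 8 sequentially versus 15 at the Nash outcome: worse off.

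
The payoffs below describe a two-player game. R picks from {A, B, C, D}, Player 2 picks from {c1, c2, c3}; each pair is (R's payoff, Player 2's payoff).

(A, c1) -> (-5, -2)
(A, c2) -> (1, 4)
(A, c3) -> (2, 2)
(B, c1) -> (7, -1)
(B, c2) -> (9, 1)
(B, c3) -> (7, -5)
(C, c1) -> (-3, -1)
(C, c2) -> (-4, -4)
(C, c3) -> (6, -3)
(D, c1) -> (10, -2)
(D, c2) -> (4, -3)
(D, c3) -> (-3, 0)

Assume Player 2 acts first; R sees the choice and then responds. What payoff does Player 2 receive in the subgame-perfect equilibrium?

Solve by backward induction (Player 2 leads).
- c1 → R plays D (best of -5, 7, -3, 10); Player 2 gets -2.
- c2 → R plays B (best of 1, 9, -4, 4); Player 2 gets 1.
- c3 → R plays B (best of 2, 7, 6, -3); Player 2 gets -5.
Maximizing over -2, 1, -5, Player 2 chooses c2. Subgame-perfect outcome: (B, c2) with payoffs (9, 1).

1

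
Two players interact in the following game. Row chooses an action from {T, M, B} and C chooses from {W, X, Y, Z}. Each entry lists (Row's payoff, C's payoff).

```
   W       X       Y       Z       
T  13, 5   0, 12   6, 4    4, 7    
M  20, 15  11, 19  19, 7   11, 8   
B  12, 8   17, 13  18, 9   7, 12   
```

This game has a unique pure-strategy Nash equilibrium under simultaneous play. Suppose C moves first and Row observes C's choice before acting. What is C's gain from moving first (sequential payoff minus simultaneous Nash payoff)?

Solve by backward induction (C leads).
- W: Row compares 13, 20, 12 and picks M; C would get 15.
- X: Row compares 0, 11, 17 and picks B; C would get 13.
- Y: Row compares 6, 19, 18 and picks M; C would get 7.
- Z: Row compares 4, 11, 7 and picks M; C would get 8.
C's induced payoffs are 15, 13, 7, 8, so C commits to W. Subgame-perfect outcome: (M, W) with payoffs (20, 15).
Now find the simultaneous Nash equilibrium.
Row's best replies: W→M; X→B; Y→M; Z→M.
C's best replies: T→X; M→X; B→X.
The unique mutual best reply is (B, X), giving (17, 13).
C's commitment gain: 15 − 13 = 2.

2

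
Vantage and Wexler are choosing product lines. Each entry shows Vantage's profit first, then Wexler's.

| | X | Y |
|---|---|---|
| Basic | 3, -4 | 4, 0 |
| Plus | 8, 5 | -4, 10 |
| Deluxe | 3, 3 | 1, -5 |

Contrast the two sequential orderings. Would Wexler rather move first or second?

first

If Vantage leads: Wexler's best replies are Basic→Y, Plus→Y, Deluxe→X; Vantage's induced payoffs 4, -4, 3; outcome (Basic, Y), payoffs (4, 0).
If Wexler leads: Vantage's best replies are X→Plus, Y→Basic; Wexler's induced payoffs 5, 0; outcome (Plus, X), payoffs (8, 5).
Wexler gets 5 moving first and 0 moving second, so Wexler prefers to move first.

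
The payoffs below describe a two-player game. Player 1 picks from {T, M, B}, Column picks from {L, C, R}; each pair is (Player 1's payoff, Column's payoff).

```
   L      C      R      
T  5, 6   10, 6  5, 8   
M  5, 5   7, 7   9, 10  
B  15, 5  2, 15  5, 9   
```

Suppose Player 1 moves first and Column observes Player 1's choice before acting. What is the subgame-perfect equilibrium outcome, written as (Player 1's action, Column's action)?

(M, R)

Column best-responds to each possible Player 1 move:
- T: BR = R, leader payoff 5.
- M: BR = R, leader payoff 9.
- B: BR = C, leader payoff 2.
Maximizing over 5, 9, 2, Player 1 chooses M. Subgame-perfect outcome: (M, R) with payoffs (9, 10).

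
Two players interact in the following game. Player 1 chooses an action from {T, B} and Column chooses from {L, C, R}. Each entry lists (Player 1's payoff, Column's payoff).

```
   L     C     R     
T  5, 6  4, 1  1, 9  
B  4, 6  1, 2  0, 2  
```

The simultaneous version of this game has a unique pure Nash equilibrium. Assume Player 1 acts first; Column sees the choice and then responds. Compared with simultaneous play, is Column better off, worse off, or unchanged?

Column best-responds to each possible Player 1 move:
- T → Column plays R (best of 6, 1, 9); Player 1 gets 1.
- B → Column plays L (best of 6, 2, 2); Player 1 gets 4.
Maximizing over 1, 4, Player 1 chooses B. Subgame-perfect outcome: (B, L) with payoffs (4, 6).
For the simultaneous game, intersect best replies.
Player 1's best replies: L→T; C→T; R→T.
Column's best replies: T→R; B→L.
The unique mutual best reply is (T, R), giving (1, 9).
Column earns 6 sequentially versus 9 at the Nash outcome: worse off.

worse off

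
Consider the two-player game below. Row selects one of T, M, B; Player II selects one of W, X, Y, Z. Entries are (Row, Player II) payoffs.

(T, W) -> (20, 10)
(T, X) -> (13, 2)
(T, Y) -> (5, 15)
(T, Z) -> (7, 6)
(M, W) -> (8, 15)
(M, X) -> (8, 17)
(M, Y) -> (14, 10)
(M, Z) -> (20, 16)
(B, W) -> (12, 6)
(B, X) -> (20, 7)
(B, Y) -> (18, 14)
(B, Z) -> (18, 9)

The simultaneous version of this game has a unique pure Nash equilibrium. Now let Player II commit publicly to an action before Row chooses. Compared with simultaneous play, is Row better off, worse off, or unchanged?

better off

Row best-responds to each possible Player II move:
- W: Row compares 20, 8, 12 and picks T; Player II would get 10.
- X: Row compares 13, 8, 20 and picks B; Player II would get 7.
- Y: Row compares 5, 14, 18 and picks B; Player II would get 14.
- Z: Row compares 7, 20, 18 and picks M; Player II would get 16.
Player II's induced payoffs are 10, 7, 14, 16, so Player II commits to Z. Subgame-perfect outcome: (M, Z) with payoffs (20, 16).
For the simultaneous game, intersect best replies.
Row's best replies: W→T; X→B; Y→B; Z→M.
Player II's best replies: T→Y; M→X; B→Y.
The unique mutual best reply is (B, Y), giving (18, 14).
Row earns 20 sequentially versus 18 at the Nash outcome: better off.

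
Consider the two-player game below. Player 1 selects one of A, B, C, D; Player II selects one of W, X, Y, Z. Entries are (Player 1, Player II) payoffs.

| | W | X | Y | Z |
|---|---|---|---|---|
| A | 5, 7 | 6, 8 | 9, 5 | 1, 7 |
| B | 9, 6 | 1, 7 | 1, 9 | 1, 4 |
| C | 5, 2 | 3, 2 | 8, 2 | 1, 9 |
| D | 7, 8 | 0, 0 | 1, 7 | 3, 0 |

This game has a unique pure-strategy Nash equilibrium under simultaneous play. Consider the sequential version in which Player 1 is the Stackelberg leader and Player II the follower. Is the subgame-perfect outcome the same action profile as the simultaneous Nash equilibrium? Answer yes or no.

Backward induction with Player 1 moving first.
- A: BR = X, leader payoff 6.
- B: BR = Y, leader payoff 1.
- C: BR = Z, leader payoff 1.
- D: BR = W, leader payoff 7.
Among 6, 1, 1, 7, the best is 7 at D. Subgame-perfect outcome: (D, W) with payoffs (7, 8).
Under simultaneous play:
Player 1's best replies: W→B; X→A; Y→A; Z→D.
Player II's best replies: A→X; B→Y; C→Z; D→W.
Only (A, X) has each player best-responding; Nash payoffs (6, 8).
Sequential outcome (D, W) differs from the Nash profile (A, X).

no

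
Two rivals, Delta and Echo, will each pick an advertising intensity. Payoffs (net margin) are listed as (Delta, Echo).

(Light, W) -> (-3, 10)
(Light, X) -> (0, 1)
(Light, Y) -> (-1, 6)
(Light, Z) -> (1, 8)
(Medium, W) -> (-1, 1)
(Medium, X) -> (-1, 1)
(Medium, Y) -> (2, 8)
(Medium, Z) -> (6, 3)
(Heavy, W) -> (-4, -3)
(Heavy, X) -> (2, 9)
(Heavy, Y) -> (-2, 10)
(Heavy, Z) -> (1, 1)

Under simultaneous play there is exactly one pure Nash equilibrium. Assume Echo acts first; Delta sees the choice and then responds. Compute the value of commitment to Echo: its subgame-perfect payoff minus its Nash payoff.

Work backward from Delta's decision.
- W → Delta plays Medium (best of -3, -1, -4); Echo gets 1.
- X → Delta plays Heavy (best of 0, -1, 2); Echo gets 9.
- Y → Delta plays Medium (best of -1, 2, -2); Echo gets 8.
- Z → Delta plays Medium (best of 1, 6, 1); Echo gets 3.
Among 1, 9, 8, 3, the best is 9 at X. Subgame-perfect outcome: (Heavy, X) with payoffs (2, 9).
For the simultaneous game, intersect best replies.
Delta's best replies: W→Medium; X→Heavy; Y→Medium; Z→Medium.
Echo's best replies: Light→W; Medium→Y; Heavy→Y.
Only (Medium, Y) has each player best-responding; Nash payoffs (2, 8).
Echo's commitment gain: 9 − 8 = 1.

1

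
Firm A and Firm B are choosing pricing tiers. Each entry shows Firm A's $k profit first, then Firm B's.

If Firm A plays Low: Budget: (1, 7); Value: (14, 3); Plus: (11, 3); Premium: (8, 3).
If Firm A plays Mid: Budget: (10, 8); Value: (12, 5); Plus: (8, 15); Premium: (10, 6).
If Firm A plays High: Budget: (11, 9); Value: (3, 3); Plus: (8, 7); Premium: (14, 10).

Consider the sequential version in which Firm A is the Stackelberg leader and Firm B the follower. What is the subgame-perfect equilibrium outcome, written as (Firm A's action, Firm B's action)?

(High, Premium)

Work backward from Firm B's decision.
- Low: BR = Budget, leader payoff 1.
- Mid: BR = Plus, leader payoff 8.
- High: BR = Premium, leader payoff 14.
Maximizing over 1, 8, 14, Firm A chooses High. Subgame-perfect outcome: (High, Premium) with payoffs (14, 10).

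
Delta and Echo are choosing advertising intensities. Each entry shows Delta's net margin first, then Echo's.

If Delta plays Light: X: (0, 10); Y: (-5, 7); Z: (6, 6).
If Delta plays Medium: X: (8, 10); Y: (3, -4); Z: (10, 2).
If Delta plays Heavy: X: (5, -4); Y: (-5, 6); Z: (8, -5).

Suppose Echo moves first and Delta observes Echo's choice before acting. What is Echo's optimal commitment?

Work backward from Delta's decision.
- X: BR = Medium, leader payoff 10.
- Y: BR = Medium, leader payoff -4.
- Z: BR = Medium, leader payoff 2.
Among 10, -4, 2, the best is 10 at X. Subgame-perfect outcome: (Medium, X) with payoffs (8, 10).

X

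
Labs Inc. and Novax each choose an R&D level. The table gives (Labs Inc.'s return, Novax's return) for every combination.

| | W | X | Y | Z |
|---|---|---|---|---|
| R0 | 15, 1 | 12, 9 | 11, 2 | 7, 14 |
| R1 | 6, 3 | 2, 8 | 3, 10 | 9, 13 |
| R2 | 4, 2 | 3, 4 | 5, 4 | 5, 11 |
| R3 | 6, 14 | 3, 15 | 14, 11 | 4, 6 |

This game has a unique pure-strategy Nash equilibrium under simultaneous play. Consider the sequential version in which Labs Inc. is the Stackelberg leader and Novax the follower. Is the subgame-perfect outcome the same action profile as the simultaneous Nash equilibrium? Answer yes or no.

yes

Backward induction with Labs Inc. moving first.
- R0 → Novax plays Z (best of 1, 9, 2, 14); Labs Inc. gets 7.
- R1 → Novax plays Z (best of 3, 8, 10, 13); Labs Inc. gets 9.
- R2 → Novax plays Z (best of 2, 4, 4, 11); Labs Inc. gets 5.
- R3 → Novax plays X (best of 14, 15, 11, 6); Labs Inc. gets 3.
Labs Inc.'s induced payoffs are 7, 9, 5, 3, so Labs Inc. commits to R1. Subgame-perfect outcome: (R1, Z) with payoffs (9, 13).
For the simultaneous game, intersect best replies.
Labs Inc.'s best replies: W→R0; X→R0; Y→R3; Z→R1.
Novax's best replies: R0→Z; R1→Z; R2→Z; R3→X.
Only (R1, Z) has each player best-responding; Nash payoffs (9, 13).
Sequential outcome (R1, Z) coincides with the Nash profile (R1, Z).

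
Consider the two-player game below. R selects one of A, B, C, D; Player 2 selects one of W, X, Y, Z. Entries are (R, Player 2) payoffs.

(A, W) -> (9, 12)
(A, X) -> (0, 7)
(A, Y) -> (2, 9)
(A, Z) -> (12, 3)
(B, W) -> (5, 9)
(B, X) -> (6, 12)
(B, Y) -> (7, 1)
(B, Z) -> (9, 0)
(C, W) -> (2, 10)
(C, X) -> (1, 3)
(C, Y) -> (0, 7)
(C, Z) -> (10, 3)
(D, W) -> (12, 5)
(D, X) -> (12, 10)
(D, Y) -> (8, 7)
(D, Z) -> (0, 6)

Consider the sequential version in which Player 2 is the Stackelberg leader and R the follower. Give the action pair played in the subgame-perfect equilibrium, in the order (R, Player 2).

R best-responds to each possible Player 2 move:
- W: BR = D, leader payoff 5.
- X: BR = D, leader payoff 10.
- Y: BR = D, leader payoff 7.
- Z: BR = A, leader payoff 3.
Maximizing over 5, 10, 7, 3, Player 2 chooses X. Subgame-perfect outcome: (D, X) with payoffs (12, 10).

(D, X)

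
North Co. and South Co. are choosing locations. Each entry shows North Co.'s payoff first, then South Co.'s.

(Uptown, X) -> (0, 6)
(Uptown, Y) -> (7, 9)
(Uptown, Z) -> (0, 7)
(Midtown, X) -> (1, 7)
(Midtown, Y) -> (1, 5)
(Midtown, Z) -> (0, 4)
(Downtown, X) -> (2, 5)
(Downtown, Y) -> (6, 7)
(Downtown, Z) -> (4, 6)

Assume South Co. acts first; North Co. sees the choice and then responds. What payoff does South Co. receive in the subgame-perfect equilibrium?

Backward induction with South Co. moving first.
- X: BR = Downtown, leader payoff 5.
- Y: BR = Uptown, leader payoff 9.
- Z: BR = Downtown, leader payoff 6.
Maximizing over 5, 9, 6, South Co. chooses Y. Subgame-perfect outcome: (Uptown, Y) with payoffs (7, 9).

9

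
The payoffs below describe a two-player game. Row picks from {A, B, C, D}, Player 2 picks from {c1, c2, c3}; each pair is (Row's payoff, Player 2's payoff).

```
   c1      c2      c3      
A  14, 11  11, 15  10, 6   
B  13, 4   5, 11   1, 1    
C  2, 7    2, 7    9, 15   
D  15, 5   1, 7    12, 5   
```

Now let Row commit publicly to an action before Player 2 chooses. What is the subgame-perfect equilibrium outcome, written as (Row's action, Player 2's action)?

Backward induction with Row moving first.
- A: BR = c2, leader payoff 11.
- B: BR = c2, leader payoff 5.
- C: BR = c3, leader payoff 9.
- D: BR = c2, leader payoff 1.
Maximizing over 11, 5, 9, 1, Row chooses A. Subgame-perfect outcome: (A, c2) with payoffs (11, 15).

(A, c2)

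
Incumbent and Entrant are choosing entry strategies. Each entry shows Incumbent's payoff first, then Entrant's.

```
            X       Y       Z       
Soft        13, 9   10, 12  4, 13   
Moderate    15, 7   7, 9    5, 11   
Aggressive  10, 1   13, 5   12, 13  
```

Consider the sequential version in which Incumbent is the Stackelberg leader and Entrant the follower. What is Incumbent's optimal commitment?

Solve by backward induction (Incumbent leads).
- Soft: Entrant compares 9, 12, 13 and picks Z; Incumbent would get 4.
- Moderate: Entrant compares 7, 9, 11 and picks Z; Incumbent would get 5.
- Aggressive: Entrant compares 1, 5, 13 and picks Z; Incumbent would get 12.
Among 4, 5, 12, the best is 12 at Aggressive. Subgame-perfect outcome: (Aggressive, Z) with payoffs (12, 13).

Aggressive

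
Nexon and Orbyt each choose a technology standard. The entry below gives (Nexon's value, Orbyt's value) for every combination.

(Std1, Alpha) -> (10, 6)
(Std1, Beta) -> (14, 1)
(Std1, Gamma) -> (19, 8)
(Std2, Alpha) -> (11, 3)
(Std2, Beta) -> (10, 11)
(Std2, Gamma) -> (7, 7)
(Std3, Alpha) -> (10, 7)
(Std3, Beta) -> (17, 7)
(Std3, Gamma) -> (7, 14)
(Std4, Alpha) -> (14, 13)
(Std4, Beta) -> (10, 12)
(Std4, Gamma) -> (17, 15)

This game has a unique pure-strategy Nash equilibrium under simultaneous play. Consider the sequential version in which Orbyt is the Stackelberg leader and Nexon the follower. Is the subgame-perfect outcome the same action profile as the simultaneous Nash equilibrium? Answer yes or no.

no

Backward induction with Orbyt moving first.
- Alpha → Nexon plays Std4 (best of 10, 11, 10, 14); Orbyt gets 13.
- Beta → Nexon plays Std3 (best of 14, 10, 17, 10); Orbyt gets 7.
- Gamma → Nexon plays Std1 (best of 19, 7, 7, 17); Orbyt gets 8.
Orbyt's induced payoffs are 13, 7, 8, so Orbyt commits to Alpha. Subgame-perfect outcome: (Std4, Alpha) with payoffs (14, 13).
Now find the simultaneous Nash equilibrium.
Nexon's best replies: Alpha→Std4; Beta→Std3; Gamma→Std1.
Orbyt's best replies: Std1→Gamma; Std2→Beta; Std3→Gamma; Std4→Gamma.
The unique mutual best reply is (Std1, Gamma), giving (19, 8).
Sequential outcome (Std4, Alpha) differs from the Nash profile (Std1, Gamma).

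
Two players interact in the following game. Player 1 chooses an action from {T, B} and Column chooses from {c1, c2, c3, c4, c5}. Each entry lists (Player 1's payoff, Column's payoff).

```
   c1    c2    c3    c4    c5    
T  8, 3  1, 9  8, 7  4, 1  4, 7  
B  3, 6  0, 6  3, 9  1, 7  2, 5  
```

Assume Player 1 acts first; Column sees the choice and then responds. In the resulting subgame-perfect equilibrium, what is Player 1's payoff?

3

Work backward from Column's decision.
- T: BR = c2, leader payoff 1.
- B: BR = c3, leader payoff 3.
Among 1, 3, the best is 3 at B. Subgame-perfect outcome: (B, c3) with payoffs (3, 9).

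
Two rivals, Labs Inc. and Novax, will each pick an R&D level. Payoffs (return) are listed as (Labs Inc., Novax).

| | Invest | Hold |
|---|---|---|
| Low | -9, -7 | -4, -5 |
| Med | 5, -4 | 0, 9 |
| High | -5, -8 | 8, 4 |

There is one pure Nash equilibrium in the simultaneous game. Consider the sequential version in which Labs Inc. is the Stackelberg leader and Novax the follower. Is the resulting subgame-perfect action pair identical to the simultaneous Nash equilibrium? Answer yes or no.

Backward induction with Labs Inc. moving first.
- Low → Novax plays Hold (best of -7, -5); Labs Inc. gets -4.
- Med → Novax plays Hold (best of -4, 9); Labs Inc. gets 0.
- High → Novax plays Hold (best of -8, 4); Labs Inc. gets 8.
Among -4, 0, 8, the best is 8 at High. Subgame-perfect outcome: (High, Hold) with payoffs (8, 4).
Under simultaneous play:
Labs Inc.'s best replies: Invest→Med; Hold→High.
Novax's best replies: Low→Hold; Med→Hold; High→Hold.
Only (High, Hold) has each player best-responding; Nash payoffs (8, 4).
Sequential outcome (High, Hold) coincides with the Nash profile (High, Hold).

yes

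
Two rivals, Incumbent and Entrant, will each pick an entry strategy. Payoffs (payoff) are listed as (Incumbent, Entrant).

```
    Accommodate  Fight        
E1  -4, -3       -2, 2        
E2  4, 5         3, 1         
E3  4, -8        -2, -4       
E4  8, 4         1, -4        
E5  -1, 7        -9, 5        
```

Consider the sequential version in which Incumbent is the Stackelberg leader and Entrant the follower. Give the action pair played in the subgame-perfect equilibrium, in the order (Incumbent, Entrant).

Entrant best-responds to each possible Incumbent move:
- E1 → Entrant plays Fight (best of -3, 2); Incumbent gets -2.
- E2 → Entrant plays Accommodate (best of 5, 1); Incumbent gets 4.
- E3 → Entrant plays Fight (best of -8, -4); Incumbent gets -2.
- E4 → Entrant plays Accommodate (best of 4, -4); Incumbent gets 8.
- E5 → Entrant plays Accommodate (best of 7, 5); Incumbent gets -1.
Incumbent's induced payoffs are -2, 4, -2, 8, -1, so Incumbent commits to E4. Subgame-perfect outcome: (E4, Accommodate) with payoffs (8, 4).

(E4, Accommodate)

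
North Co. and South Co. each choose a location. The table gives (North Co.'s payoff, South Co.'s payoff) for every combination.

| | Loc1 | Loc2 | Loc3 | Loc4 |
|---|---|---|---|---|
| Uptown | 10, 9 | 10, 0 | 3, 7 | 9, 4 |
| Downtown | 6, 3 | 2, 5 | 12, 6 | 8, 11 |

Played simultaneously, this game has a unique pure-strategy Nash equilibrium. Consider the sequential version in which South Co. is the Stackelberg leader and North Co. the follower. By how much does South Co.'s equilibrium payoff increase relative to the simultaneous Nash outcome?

0

North Co. best-responds to each possible South Co. move:
- Loc1: North Co. compares 10, 6 and picks Uptown; South Co. would get 9.
- Loc2: North Co. compares 10, 2 and picks Uptown; South Co. would get 0.
- Loc3: North Co. compares 3, 12 and picks Downtown; South Co. would get 6.
- Loc4: North Co. compares 9, 8 and picks Uptown; South Co. would get 4.
Maximizing over 9, 0, 6, 4, South Co. chooses Loc1. Subgame-perfect outcome: (Uptown, Loc1) with payoffs (10, 9).
For the simultaneous game, intersect best replies.
North Co.'s best replies: Loc1→Uptown; Loc2→Uptown; Loc3→Downtown; Loc4→Uptown.
South Co.'s best replies: Uptown→Loc1; Downtown→Loc4.
Only (Uptown, Loc1) has each player best-responding; Nash payoffs (10, 9).
South Co.'s commitment gain: 9 − 9 = 0.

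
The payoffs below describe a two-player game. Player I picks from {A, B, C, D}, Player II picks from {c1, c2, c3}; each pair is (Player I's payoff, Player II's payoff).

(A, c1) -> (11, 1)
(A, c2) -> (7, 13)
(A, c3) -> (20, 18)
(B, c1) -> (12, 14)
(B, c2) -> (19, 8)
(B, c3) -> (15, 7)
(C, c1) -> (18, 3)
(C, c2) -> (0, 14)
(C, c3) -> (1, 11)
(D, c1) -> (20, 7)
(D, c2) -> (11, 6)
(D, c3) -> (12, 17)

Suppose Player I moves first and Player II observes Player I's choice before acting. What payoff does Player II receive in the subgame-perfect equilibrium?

18

Player II best-responds to each possible Player I move:
- A: Player II compares 1, 13, 18 and picks c3; Player I would get 20.
- B: Player II compares 14, 8, 7 and picks c1; Player I would get 12.
- C: Player II compares 3, 14, 11 and picks c2; Player I would get 0.
- D: Player II compares 7, 6, 17 and picks c3; Player I would get 12.
Player I's induced payoffs are 20, 12, 0, 12, so Player I commits to A. Subgame-perfect outcome: (A, c3) with payoffs (20, 18).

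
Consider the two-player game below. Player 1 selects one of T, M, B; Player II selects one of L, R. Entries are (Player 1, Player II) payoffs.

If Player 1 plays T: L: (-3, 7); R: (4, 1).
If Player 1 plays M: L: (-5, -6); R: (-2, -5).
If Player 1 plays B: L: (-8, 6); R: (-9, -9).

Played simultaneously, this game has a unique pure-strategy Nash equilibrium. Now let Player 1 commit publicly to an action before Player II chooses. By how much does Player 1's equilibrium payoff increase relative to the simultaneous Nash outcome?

Backward induction with Player 1 moving first.
- T → Player II plays L (best of 7, 1); Player 1 gets -3.
- M → Player II plays R (best of -6, -5); Player 1 gets -2.
- B → Player II plays L (best of 6, -9); Player 1 gets -8.
Player 1's induced payoffs are -3, -2, -8, so Player 1 commits to M. Subgame-perfect outcome: (M, R) with payoffs (-2, -5).
For the simultaneous game, intersect best replies.
Player 1's best replies: L→T; R→T.
Player II's best replies: T→L; M→R; B→L.
The unique mutual best reply is (T, L), giving (-3, 7).
Player 1's commitment gain: -2 − -3 = 1.

1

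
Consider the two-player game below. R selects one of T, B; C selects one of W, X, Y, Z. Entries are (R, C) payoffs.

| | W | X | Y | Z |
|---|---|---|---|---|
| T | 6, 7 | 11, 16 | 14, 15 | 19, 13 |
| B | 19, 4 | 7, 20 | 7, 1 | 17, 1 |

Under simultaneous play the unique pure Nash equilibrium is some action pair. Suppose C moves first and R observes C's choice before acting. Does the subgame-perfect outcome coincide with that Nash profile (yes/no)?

yes

Backward induction with C moving first.
- W: R compares 6, 19 and picks B; C would get 4.
- X: R compares 11, 7 and picks T; C would get 16.
- Y: R compares 14, 7 and picks T; C would get 15.
- Z: R compares 19, 17 and picks T; C would get 13.
Among 4, 16, 15, 13, the best is 16 at X. Subgame-perfect outcome: (T, X) with payoffs (11, 16).
Now find the simultaneous Nash equilibrium.
R's best replies: W→B; X→T; Y→T; Z→T.
C's best replies: T→X; B→X.
The unique mutual best reply is (T, X), giving (11, 16).
Sequential outcome (T, X) coincides with the Nash profile (T, X).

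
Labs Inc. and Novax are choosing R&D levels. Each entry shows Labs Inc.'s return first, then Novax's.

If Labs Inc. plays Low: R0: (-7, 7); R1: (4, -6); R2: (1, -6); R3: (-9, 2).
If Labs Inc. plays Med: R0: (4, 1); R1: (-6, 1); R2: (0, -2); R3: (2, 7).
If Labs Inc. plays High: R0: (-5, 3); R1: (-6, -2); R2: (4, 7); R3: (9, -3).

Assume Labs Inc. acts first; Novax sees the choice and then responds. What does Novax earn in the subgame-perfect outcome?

7

Backward induction with Labs Inc. moving first.
- Low: Novax compares 7, -6, -6, 2 and picks R0; Labs Inc. would get -7.
- Med: Novax compares 1, 1, -2, 7 and picks R3; Labs Inc. would get 2.
- High: Novax compares 3, -2, 7, -3 and picks R2; Labs Inc. would get 4.
Among -7, 2, 4, the best is 4 at High. Subgame-perfect outcome: (High, R2) with payoffs (4, 7).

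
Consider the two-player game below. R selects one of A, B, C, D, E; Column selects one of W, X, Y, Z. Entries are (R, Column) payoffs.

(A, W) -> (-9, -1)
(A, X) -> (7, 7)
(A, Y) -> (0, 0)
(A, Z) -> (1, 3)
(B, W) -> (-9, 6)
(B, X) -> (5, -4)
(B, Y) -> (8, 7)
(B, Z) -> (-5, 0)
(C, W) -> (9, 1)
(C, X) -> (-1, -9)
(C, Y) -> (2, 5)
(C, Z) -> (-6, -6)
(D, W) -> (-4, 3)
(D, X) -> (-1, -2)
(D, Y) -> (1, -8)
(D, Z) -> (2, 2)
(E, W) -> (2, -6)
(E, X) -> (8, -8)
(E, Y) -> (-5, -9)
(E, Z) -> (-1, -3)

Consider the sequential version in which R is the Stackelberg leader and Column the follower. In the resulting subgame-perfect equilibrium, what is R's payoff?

8

Solve by backward induction (R leads).
- A: Column compares -1, 7, 0, 3 and picks X; R would get 7.
- B: Column compares 6, -4, 7, 0 and picks Y; R would get 8.
- C: Column compares 1, -9, 5, -6 and picks Y; R would get 2.
- D: Column compares 3, -2, -8, 2 and picks W; R would get -4.
- E: Column compares -6, -8, -9, -3 and picks Z; R would get -1.
Among 7, 8, 2, -4, -1, the best is 8 at B. Subgame-perfect outcome: (B, Y) with payoffs (8, 7).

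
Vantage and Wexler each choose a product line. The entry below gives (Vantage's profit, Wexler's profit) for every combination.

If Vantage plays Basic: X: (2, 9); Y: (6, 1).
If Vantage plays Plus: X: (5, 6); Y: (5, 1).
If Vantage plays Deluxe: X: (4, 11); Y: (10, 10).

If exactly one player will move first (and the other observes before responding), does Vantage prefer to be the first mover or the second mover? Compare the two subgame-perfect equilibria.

second

If Vantage leads: Wexler's best replies are Basic→X, Plus→X, Deluxe→X; Vantage's induced payoffs 2, 5, 4; outcome (Plus, X), payoffs (5, 6).
If Wexler leads: Vantage's best replies are X→Plus, Y→Deluxe; Wexler's induced payoffs 6, 10; outcome (Deluxe, Y), payoffs (10, 10).
Vantage gets 5 moving first and 10 moving second, so Vantage prefers to move second.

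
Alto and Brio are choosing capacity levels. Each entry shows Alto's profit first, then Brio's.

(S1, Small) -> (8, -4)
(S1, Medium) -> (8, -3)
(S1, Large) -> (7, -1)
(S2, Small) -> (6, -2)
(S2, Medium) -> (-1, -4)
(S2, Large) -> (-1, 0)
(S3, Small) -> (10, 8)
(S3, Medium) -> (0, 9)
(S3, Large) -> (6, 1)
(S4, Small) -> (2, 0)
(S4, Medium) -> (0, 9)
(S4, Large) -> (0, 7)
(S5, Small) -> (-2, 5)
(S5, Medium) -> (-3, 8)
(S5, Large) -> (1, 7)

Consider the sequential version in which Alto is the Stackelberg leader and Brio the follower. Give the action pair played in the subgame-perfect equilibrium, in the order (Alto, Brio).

(S1, Large)

Work backward from Brio's decision.
- S1: Brio compares -4, -3, -1 and picks Large; Alto would get 7.
- S2: Brio compares -2, -4, 0 and picks Large; Alto would get -1.
- S3: Brio compares 8, 9, 1 and picks Medium; Alto would get 0.
- S4: Brio compares 0, 9, 7 and picks Medium; Alto would get 0.
- S5: Brio compares 5, 8, 7 and picks Medium; Alto would get -3.
Alto's induced payoffs are 7, -1, 0, 0, -3, so Alto commits to S1. Subgame-perfect outcome: (S1, Large) with payoffs (7, -1).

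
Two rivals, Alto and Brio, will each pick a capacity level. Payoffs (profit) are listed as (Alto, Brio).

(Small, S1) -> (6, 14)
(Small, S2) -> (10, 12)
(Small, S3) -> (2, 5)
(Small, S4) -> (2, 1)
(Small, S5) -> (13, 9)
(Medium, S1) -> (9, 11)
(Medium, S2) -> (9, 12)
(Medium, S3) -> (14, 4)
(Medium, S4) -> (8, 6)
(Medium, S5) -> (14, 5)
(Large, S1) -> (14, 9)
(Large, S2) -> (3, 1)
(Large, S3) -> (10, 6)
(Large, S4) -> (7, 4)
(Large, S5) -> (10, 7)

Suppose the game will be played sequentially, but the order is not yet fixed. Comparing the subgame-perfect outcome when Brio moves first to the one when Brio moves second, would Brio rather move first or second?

If Alto leads: Brio's best replies are Small→S1, Medium→S2, Large→S1; Alto's induced payoffs 6, 9, 14; outcome (Large, S1), payoffs (14, 9).
If Brio leads: Alto's best replies are S1→Large, S2→Small, S3→Medium, S4→Medium, S5→Medium; Brio's induced payoffs 9, 12, 4, 6, 5; outcome (Small, S2), payoffs (10, 12).
Brio gets 12 moving first and 9 moving second, so Brio prefers to move first.

first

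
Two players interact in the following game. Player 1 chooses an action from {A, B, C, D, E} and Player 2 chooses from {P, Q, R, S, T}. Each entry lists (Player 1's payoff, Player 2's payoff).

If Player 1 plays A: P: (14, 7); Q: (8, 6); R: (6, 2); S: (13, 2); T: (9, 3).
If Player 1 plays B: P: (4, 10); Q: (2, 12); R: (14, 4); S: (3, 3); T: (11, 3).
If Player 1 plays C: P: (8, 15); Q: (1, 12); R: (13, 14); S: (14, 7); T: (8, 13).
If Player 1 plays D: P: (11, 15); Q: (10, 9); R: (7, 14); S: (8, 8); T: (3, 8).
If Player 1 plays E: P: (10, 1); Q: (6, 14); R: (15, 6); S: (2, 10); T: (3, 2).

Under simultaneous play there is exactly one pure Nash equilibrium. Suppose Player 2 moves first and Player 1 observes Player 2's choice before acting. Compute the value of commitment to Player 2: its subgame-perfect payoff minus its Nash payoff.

2

Backward induction with Player 2 moving first.
- P: Player 1 compares 14, 4, 8, 11, 10 and picks A; Player 2 would get 7.
- Q: Player 1 compares 8, 2, 1, 10, 6 and picks D; Player 2 would get 9.
- R: Player 1 compares 6, 14, 13, 7, 15 and picks E; Player 2 would get 6.
- S: Player 1 compares 13, 3, 14, 8, 2 and picks C; Player 2 would get 7.
- T: Player 1 compares 9, 11, 8, 3, 3 and picks B; Player 2 would get 3.
Maximizing over 7, 9, 6, 7, 3, Player 2 chooses Q. Subgame-perfect outcome: (D, Q) with payoffs (10, 9).
Now find the simultaneous Nash equilibrium.
Player 1's best replies: P→A; Q→D; R→E; S→C; T→B.
Player 2's best replies: A→P; B→Q; C→P; D→P; E→Q.
The unique mutual best reply is (A, P), giving (14, 7).
Player 2's commitment gain: 9 − 7 = 2.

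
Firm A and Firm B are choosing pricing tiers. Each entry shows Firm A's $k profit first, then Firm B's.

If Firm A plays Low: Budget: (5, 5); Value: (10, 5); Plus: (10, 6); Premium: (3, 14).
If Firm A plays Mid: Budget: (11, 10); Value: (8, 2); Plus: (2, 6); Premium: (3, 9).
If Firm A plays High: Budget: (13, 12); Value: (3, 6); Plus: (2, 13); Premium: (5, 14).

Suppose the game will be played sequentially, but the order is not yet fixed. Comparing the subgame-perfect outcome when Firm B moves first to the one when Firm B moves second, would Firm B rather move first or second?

first

If Firm A leads: Firm B's best replies are Low→Premium, Mid→Budget, High→Premium; Firm A's induced payoffs 3, 11, 5; outcome (Mid, Budget), payoffs (11, 10).
If Firm B leads: Firm A's best replies are Budget→High, Value→Low, Plus→Low, Premium→High; Firm B's induced payoffs 12, 5, 6, 14; outcome (High, Premium), payoffs (5, 14).
Firm B gets 14 moving first and 10 moving second, so Firm B prefers to move first.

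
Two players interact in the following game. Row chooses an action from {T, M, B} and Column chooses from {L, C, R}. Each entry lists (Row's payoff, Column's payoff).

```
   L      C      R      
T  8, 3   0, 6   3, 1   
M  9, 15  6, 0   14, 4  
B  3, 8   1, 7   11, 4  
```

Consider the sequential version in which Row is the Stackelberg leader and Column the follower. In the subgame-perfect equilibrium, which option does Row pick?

M

Column best-responds to each possible Row move:
- T: Column compares 3, 6, 1 and picks C; Row would get 0.
- M: Column compares 15, 0, 4 and picks L; Row would get 9.
- B: Column compares 8, 7, 4 and picks L; Row would get 3.
Maximizing over 0, 9, 3, Row chooses M. Subgame-perfect outcome: (M, L) with payoffs (9, 15).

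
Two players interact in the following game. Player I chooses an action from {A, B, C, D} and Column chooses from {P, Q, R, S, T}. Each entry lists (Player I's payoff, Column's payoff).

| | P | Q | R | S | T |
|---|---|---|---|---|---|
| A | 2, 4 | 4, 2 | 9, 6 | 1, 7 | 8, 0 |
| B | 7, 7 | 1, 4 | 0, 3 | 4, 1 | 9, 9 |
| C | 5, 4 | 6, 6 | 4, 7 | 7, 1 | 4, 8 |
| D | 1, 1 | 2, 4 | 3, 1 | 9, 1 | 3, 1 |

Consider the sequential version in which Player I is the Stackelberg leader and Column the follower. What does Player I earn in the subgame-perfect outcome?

9

Column best-responds to each possible Player I move:
- A: BR = S, leader payoff 1.
- B: BR = T, leader payoff 9.
- C: BR = T, leader payoff 4.
- D: BR = Q, leader payoff 2.
Among 1, 9, 4, 2, the best is 9 at B. Subgame-perfect outcome: (B, T) with payoffs (9, 9).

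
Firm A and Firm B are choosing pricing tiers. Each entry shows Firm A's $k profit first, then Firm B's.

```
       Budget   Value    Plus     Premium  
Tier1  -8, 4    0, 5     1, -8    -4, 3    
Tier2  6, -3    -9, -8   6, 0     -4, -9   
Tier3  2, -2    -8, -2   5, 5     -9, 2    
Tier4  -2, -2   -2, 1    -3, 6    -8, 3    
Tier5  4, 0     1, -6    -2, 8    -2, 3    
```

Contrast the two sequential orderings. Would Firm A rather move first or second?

first

If Firm A leads: Firm B's best replies are Tier1→Value, Tier2→Plus, Tier3→Plus, Tier4→Plus, Tier5→Plus; Firm A's induced payoffs 0, 6, 5, -3, -2; outcome (Tier2, Plus), payoffs (6, 0).
If Firm B leads: Firm A's best replies are Budget→Tier2, Value→Tier5, Plus→Tier2, Premium→Tier5; Firm B's induced payoffs -3, -6, 0, 3; outcome (Tier5, Premium), payoffs (-2, 3).
Firm A gets 6 moving first and -2 moving second, so Firm A prefers to move first.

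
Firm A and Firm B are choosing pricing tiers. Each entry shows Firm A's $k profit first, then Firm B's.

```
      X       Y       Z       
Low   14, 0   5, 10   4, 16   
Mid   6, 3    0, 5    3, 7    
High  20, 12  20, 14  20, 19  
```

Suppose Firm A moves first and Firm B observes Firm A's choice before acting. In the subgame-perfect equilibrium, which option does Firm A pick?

High

Firm B best-responds to each possible Firm A move:
- Low: Firm B compares 0, 10, 16 and picks Z; Firm A would get 4.
- Mid: Firm B compares 3, 5, 7 and picks Z; Firm A would get 3.
- High: Firm B compares 12, 14, 19 and picks Z; Firm A would get 20.
Maximizing over 4, 3, 20, Firm A chooses High. Subgame-perfect outcome: (High, Z) with payoffs (20, 19).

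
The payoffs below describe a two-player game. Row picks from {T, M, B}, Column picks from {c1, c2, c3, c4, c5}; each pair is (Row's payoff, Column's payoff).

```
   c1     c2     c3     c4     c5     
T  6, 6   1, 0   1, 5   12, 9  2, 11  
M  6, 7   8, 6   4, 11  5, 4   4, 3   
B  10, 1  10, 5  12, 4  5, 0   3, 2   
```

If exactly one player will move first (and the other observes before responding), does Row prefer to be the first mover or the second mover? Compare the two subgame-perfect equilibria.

second

If Row leads: Column's best replies are T→c5, M→c3, B→c2; Row's induced payoffs 2, 4, 10; outcome (B, c2), payoffs (10, 5).
If Column leads: Row's best replies are c1→B, c2→B, c3→B, c4→T, c5→M; Column's induced payoffs 1, 5, 4, 9, 3; outcome (T, c4), payoffs (12, 9).
Row gets 10 moving first and 12 moving second, so Row prefers to move second.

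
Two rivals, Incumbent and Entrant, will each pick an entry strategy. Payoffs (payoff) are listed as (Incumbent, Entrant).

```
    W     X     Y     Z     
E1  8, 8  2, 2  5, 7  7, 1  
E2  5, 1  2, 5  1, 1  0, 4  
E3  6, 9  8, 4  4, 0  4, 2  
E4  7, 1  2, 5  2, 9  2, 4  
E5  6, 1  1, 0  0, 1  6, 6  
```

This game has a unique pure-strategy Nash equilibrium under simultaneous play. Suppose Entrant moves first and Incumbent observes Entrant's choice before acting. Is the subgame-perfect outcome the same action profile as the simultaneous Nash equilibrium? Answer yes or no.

Incumbent best-responds to each possible Entrant move:
- W: Incumbent compares 8, 5, 6, 7, 6 and picks E1; Entrant would get 8.
- X: Incumbent compares 2, 2, 8, 2, 1 and picks E3; Entrant would get 4.
- Y: Incumbent compares 5, 1, 4, 2, 0 and picks E1; Entrant would get 7.
- Z: Incumbent compares 7, 0, 4, 2, 6 and picks E1; Entrant would get 1.
Among 8, 4, 7, 1, the best is 8 at W. Subgame-perfect outcome: (E1, W) with payoffs (8, 8).
For the simultaneous game, intersect best replies.
Incumbent's best replies: W→E1; X→E3; Y→E1; Z→E1.
Entrant's best replies: E1→W; E2→X; E3→W; E4→Y; E5→Z.
Only (E1, W) has each player best-responding; Nash payoffs (8, 8).
Sequential outcome (E1, W) coincides with the Nash profile (E1, W).

yes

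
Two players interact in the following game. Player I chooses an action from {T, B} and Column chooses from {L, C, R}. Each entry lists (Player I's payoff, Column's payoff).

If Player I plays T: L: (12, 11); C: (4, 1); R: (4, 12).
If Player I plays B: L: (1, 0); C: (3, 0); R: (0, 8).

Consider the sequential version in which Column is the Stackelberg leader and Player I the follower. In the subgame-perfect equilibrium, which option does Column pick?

R

Solve by backward induction (Column leads).
- L: Player I compares 12, 1 and picks T; Column would get 11.
- C: Player I compares 4, 3 and picks T; Column would get 1.
- R: Player I compares 4, 0 and picks T; Column would get 12.
Among 11, 1, 12, the best is 12 at R. Subgame-perfect outcome: (T, R) with payoffs (4, 12).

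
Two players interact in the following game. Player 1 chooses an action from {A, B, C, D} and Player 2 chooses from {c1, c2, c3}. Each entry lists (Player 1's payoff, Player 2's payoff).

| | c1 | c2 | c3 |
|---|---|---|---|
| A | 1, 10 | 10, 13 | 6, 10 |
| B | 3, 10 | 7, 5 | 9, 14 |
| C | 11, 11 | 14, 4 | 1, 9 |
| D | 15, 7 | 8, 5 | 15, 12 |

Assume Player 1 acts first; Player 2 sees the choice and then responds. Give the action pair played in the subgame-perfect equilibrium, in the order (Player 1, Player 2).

(D, c3)

Backward induction with Player 1 moving first.
- A: Player 2 compares 10, 13, 10 and picks c2; Player 1 would get 10.
- B: Player 2 compares 10, 5, 14 and picks c3; Player 1 would get 9.
- C: Player 2 compares 11, 4, 9 and picks c1; Player 1 would get 11.
- D: Player 2 compares 7, 5, 12 and picks c3; Player 1 would get 15.
Maximizing over 10, 9, 11, 15, Player 1 chooses D. Subgame-perfect outcome: (D, c3) with payoffs (15, 12).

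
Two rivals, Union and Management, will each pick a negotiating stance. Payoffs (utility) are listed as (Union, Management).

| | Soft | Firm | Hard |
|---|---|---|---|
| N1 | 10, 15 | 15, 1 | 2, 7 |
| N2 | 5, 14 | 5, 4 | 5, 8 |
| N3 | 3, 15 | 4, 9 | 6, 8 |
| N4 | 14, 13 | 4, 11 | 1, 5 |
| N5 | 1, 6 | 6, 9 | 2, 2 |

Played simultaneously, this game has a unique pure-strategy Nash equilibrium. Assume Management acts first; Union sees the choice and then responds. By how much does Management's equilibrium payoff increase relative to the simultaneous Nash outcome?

Work backward from Union's decision.
- Soft: Union compares 10, 5, 3, 14, 1 and picks N4; Management would get 13.
- Firm: Union compares 15, 5, 4, 4, 6 and picks N1; Management would get 1.
- Hard: Union compares 2, 5, 6, 1, 2 and picks N3; Management would get 8.
Maximizing over 13, 1, 8, Management chooses Soft. Subgame-perfect outcome: (N4, Soft) with payoffs (14, 13).
Now find the simultaneous Nash equilibrium.
Union's best replies: Soft→N4; Firm→N1; Hard→N3.
Management's best replies: N1→Soft; N2→Soft; N3→Soft; N4→Soft; N5→Firm.
Only (N4, Soft) has each player best-responding; Nash payoffs (14, 13).
Management's commitment gain: 13 − 13 = 0.

0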